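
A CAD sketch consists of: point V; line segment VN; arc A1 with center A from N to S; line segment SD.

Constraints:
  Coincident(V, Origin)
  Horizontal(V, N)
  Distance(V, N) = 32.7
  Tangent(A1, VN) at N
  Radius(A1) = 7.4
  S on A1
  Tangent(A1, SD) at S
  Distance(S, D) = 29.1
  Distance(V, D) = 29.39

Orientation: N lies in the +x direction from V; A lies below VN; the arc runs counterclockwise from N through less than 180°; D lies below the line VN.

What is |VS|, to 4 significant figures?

26.75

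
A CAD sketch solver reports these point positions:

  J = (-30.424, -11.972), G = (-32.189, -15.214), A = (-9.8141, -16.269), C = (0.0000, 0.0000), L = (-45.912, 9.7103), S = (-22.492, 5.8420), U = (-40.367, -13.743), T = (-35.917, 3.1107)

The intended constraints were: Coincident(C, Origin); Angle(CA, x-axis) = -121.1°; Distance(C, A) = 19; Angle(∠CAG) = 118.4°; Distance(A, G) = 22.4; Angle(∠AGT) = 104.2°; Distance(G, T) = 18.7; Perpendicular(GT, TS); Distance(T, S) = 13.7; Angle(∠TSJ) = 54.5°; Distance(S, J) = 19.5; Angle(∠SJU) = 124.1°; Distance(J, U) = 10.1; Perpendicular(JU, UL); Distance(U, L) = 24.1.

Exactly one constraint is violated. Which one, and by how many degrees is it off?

Perpendicular(JU, UL) — off by 3.20°.

C = (0.00, 0.00) ✓; CA at -121.1° ✓; |CA| = 19.00 ✓; ∠CAG = 118.4° ✓; |AG| = 22.40 ✓; ∠AGT = 104.2° ✓; |GT| = 18.70 ✓; ∠(GT, TS) = 90.00° ✓; |TS| = 13.70 ✓; ∠TSJ = 54.50° ✓; |SJ| = 19.50 ✓; ∠SJU = 124.1° ✓; |JU| = 10.10 ✓; ∠(JU, UL) = 86.80° ✗; |UL| = 24.10 ✓.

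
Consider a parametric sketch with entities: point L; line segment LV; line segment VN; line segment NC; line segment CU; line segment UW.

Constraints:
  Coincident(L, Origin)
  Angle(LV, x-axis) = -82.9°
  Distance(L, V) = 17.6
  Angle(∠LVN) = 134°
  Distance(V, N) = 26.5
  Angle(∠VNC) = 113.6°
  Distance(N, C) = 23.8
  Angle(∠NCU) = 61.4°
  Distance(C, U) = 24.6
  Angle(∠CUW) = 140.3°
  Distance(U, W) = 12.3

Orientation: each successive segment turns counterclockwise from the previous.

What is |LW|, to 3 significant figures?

15.1

∠NCU = 61.4° gives CU at 148° from the x-axis; with |CU| = 24.6, U = (23.2, -8.66). ∠CUW = 140.3° gives UW at -172° from the x-axis; with |UW| = 12.3, W = (11.0, -10.3). Then |LW| = |W − L| = 15.1.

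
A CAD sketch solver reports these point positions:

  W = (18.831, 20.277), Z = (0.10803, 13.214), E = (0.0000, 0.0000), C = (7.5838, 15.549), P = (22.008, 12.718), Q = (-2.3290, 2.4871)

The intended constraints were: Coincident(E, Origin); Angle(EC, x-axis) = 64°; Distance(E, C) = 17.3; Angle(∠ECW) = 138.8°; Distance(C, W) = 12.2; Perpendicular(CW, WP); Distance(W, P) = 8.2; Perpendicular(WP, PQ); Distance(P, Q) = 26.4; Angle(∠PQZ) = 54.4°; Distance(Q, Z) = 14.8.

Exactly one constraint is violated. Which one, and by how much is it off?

Distance(Q, Z) = 14.8 — off by 3.80.

E = (0.00, 0.00) ✓; EC at 64.00° ✓; |EC| = 17.30 ✓; ∠ECW = 138.8° ✓; |CW| = 12.20 ✓; ∠(CW, WP) = 90.00° ✓; |WP| = 8.200 ✓; ∠(WP, PQ) = 90.00° ✓; |PQ| = 26.40 ✓; ∠PQZ = 54.40° ✓; |QZ| = 11.00 ✗.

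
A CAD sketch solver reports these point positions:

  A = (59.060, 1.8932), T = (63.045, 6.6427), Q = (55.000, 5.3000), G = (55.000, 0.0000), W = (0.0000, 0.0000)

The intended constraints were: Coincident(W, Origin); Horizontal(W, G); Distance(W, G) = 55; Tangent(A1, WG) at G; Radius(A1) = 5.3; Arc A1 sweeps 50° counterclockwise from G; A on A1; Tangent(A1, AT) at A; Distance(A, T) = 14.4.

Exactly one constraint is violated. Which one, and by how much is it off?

Distance(A, T) = 14.4 — off by 8.20.

W = (0.00, 0.00) ✓; W.y = 0.00, G.y = 0.00 ✓; |WG| = 55.00 ✓; ∠(QG, GW) = 90.00° ✓; |QG| = 5.300 ✓; bearing(Q→A) − bearing(Q→G) = 50.00° ✓; |QA| = 5.300 ✓; ∠(QA, AT) = 90.00° ✓; |AT| = 6.200 ✗.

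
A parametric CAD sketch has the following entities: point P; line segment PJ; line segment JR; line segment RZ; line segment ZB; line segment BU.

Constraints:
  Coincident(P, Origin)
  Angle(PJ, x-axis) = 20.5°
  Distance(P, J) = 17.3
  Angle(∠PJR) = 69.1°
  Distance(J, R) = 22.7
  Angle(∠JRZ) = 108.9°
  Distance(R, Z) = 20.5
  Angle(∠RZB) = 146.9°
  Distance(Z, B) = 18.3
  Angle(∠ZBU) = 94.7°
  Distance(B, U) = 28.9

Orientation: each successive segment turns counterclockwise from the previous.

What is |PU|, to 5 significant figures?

18.949

∠RZB = 146.9° gives ZB at -124.40° from the x-axis; with |ZB| = 18.3, B = (-28.086, 0.14152). ∠ZBU = 94.7° gives BU at -39.100° from the x-axis; with |BU| = 28.9, U = (-5.6580, -18.085). Then |PU| = |U − P| = 18.949.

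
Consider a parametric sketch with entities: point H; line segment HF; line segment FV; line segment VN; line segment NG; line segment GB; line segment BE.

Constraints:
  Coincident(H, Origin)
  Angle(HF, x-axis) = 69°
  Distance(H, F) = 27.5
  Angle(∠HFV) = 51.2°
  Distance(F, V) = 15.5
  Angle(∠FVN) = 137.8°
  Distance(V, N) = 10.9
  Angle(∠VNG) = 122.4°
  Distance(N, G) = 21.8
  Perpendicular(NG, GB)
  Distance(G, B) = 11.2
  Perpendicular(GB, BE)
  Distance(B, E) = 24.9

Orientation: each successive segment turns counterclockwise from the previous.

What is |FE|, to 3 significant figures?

13.3

The perpendicularity gives GB at right angles to NG, so GB runs at 27.6°; with |GB| = 11.2, B = (9.67, -2.63). GB ⟂ BE, so BE runs at 118°; with |BE| = 24.9, E = (-1.86, 19.4). Then |FE| = |E − F| = 13.3.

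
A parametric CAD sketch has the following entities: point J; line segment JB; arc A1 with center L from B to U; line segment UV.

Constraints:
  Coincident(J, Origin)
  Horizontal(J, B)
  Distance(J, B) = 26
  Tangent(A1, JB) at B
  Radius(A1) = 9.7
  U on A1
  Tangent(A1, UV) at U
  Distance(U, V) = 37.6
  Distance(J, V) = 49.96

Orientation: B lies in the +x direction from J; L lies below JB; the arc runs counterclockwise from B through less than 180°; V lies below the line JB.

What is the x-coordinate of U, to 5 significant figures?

16.300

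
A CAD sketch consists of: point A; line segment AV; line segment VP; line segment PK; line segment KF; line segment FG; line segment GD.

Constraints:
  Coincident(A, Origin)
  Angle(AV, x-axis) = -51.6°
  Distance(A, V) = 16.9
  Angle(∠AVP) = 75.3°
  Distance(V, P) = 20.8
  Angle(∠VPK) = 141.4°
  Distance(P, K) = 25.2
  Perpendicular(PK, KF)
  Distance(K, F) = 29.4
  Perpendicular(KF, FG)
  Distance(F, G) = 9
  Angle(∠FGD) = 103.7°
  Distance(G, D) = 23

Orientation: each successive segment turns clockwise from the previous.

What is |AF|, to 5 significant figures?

28.613

∠VPK = 141.4° gives PK at 165.10° from the x-axis; with |PK| = 25.2, K = (-32.901, -15.125). PK is perpendicular to KF, so KF runs at 75.100°; with |KF| = 29.4, F = (-25.341, 13.286). Then |AF| = |F − A| = 28.613.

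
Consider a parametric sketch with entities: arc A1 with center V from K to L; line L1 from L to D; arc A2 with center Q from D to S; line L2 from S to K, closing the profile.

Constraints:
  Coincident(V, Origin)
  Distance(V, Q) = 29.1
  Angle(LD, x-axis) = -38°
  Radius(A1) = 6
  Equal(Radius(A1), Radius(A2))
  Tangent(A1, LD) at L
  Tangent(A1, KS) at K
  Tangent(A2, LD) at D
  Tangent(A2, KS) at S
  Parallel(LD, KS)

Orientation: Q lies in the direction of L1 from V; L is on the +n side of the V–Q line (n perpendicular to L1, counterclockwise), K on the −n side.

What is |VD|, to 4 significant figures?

29.71

Tangency of A1 to both parallel lines with radius 6.0 puts L and K at V ± 6.0·n: L = (3.694, 4.728), K = (-3.694, -4.728). Equal radii place D and S the same way about Q: D = Q + 6.0·n = (26.63, -13.19), S = Q − 6.0·n = (19.24, -22.64). Then |VD| = |D − V| = 29.71.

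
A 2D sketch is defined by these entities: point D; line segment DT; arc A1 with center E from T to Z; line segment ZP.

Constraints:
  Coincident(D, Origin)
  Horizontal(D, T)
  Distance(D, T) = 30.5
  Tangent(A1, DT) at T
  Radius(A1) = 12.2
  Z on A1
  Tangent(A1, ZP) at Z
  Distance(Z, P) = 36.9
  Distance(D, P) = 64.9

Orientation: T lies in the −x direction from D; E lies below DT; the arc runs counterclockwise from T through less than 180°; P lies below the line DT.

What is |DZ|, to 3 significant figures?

44.4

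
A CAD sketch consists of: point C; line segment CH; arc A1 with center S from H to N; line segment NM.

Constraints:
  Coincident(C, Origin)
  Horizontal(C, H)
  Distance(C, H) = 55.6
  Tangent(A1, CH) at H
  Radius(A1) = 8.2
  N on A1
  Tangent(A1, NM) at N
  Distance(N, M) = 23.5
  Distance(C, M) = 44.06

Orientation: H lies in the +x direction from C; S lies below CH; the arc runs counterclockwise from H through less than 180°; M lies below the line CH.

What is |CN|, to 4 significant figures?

48.68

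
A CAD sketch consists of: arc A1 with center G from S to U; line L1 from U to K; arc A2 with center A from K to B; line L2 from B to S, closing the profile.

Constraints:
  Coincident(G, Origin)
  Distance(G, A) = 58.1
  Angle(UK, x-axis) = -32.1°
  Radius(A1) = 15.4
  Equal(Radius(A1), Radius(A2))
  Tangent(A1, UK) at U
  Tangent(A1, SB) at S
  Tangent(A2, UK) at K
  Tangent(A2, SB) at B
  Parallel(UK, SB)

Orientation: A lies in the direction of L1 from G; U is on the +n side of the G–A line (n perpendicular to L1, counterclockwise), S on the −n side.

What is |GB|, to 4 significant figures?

60.11

The slot axis is L1's direction at -32.1°, so u = (cos -32.1°, sin -32.1°) = (0.8471, -0.5314) and n = (−sin -32.1°, cos -32.1°) = (0.5314, 0.8471). G is at the origin and A lies 58.1 along u from G, so A = 58.1·u = (49.22, -30.87). Tangency of A1 to both parallel lines with radius 15.4 puts U and S at G ± 15.4·n: U = (8.184, 13.05), S = (-8.184, -13.05). Equal radii place K and B the same way about A: K = A + 15.4·n = (57.40, -17.83), B = A − 15.4·n = (41.03, -43.92). Then |GB| = |B − G| = 60.11.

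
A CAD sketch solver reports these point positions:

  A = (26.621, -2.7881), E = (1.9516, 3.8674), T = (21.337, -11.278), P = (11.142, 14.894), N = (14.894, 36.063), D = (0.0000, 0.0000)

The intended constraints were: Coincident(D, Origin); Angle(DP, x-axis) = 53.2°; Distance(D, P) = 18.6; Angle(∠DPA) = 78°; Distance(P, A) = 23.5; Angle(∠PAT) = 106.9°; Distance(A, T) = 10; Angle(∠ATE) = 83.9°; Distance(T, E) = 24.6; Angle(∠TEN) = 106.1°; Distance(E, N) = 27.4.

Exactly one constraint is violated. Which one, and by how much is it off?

Distance(E, N) = 27.4 — off by 7.30.

D = (0.00, 0.00) ✓; DP at 53.20° ✓; |DP| = 18.60 ✓; ∠DPA = 78.00° ✓; |PA| = 23.50 ✓; ∠PAT = 106.9° ✓; |AT| = 10.00 ✓; ∠ATE = 83.90° ✓; |TE| = 24.60 ✓; ∠TEN = 106.1° ✓; |EN| = 34.70 ✗.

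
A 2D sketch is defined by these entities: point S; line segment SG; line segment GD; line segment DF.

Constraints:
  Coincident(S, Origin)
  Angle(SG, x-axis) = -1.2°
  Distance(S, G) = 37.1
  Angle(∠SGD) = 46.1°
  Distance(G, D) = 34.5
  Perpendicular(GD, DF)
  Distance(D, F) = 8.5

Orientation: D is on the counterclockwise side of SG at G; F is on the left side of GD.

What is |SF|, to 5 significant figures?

20.234

S is at the origin; SG runs at -1.2° with length 37.1, so G = 37.1·(cos -1.2°, sin -1.2°) = (37.092, -0.77696). ∠SGD = 46.1°, so GD runs at -1.2° + (180° − 46.1°) = 132.70° from the x-axis; with |GD| = 34.5, D = G + 34.5·(cos 132.70°, sin 132.70°) = (13.695, 24.578). GD ⟂ DF; with |DF| = 8.5 on the left of GD, F = D + 8.5·(-0.73491, -0.67816) = (7.4486, 18.813). Then |SF| = |F − S| = 20.234.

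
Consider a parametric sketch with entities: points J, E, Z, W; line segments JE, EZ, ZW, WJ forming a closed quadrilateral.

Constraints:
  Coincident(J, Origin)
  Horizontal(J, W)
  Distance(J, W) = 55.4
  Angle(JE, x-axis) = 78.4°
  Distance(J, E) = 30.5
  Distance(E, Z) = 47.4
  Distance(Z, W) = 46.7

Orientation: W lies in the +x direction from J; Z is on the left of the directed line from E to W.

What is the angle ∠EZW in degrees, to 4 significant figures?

75.51°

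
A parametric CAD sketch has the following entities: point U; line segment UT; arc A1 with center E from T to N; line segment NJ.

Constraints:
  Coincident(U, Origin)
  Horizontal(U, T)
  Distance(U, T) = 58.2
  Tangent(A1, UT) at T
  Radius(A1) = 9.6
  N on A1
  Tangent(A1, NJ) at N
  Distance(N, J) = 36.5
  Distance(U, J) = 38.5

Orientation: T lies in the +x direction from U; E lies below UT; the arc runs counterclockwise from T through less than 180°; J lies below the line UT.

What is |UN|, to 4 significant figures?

51.47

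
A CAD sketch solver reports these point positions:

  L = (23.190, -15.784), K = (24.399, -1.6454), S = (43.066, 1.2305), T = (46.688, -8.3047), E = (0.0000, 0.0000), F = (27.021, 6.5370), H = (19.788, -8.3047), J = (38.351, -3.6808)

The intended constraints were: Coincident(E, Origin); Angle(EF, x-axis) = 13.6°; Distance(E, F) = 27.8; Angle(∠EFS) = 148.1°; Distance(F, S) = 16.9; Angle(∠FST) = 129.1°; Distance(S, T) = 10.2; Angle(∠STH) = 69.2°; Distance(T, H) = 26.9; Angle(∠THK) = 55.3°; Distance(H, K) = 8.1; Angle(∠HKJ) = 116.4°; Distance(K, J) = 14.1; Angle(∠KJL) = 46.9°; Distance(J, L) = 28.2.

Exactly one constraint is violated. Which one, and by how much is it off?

Distance(J, L) = 28.2 — off by 8.80.

E = (0.00, 0.00) ✓; EF at 13.60° ✓; |EF| = 27.80 ✓; ∠EFS = 148.1° ✓; |FS| = 16.90 ✓; ∠FST = 129.1° ✓; |ST| = 10.20 ✓; ∠STH = 69.20° ✓; |TH| = 26.90 ✓; ∠THK = 55.30° ✓; |HK| = 8.100 ✓; ∠HKJ = 116.4° ✓; |KJ| = 14.10 ✓; ∠KJL = 46.90° ✓; |JL| = 19.40 ✗.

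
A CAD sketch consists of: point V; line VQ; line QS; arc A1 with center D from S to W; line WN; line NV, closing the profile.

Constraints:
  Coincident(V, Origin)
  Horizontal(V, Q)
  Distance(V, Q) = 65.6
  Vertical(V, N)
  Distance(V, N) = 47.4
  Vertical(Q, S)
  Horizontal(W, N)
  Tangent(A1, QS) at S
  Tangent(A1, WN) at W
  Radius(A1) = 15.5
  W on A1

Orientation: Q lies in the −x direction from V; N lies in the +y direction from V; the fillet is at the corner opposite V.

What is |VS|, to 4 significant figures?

72.94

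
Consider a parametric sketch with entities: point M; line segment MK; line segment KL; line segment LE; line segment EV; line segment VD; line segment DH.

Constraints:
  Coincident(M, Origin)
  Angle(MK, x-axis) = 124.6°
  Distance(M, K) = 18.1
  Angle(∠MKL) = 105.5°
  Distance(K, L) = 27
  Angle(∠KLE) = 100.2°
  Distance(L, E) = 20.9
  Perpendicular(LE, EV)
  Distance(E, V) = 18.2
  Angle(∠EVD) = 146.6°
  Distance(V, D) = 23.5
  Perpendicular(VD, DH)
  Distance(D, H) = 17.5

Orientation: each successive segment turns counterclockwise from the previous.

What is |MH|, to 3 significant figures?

19.2

M is at the origin; MK runs at 124.6° with length 18.1, so K = (-10.3, 14.9). ∠MKL = 105.5° gives KL at -161° from the x-axis; with |KL| = 27.0, L = (-35.8, 6.06). ∠KLE = 100.2° gives LE at -81.1° from the x-axis; with |LE| = 20.9, E = (-32.6, -14.6). LE ⟂ EV, so EV runs at 8.90°; with |EV| = 18.2, V = (-14.6, -11.8). ∠EVD = 146.6° gives VD at 42.3° from the x-axis; with |VD| = 23.5, D = (2.80, 4.05). VD ⟂ DH, so DH runs at 132°; with |DH| = 17.5, H = (-8.97, 17.0). Then |MH| = |H − M| = 19.2.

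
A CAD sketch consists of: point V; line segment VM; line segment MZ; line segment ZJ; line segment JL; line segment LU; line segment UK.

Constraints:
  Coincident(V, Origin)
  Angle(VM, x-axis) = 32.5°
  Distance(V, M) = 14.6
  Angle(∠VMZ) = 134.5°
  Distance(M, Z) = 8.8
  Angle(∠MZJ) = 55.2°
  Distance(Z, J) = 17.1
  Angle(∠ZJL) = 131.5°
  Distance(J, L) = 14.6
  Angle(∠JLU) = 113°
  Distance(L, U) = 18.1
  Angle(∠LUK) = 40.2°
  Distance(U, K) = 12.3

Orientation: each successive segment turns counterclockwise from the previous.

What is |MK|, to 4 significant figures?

13.56

V is at the origin; VM runs at 32.5° with length 14.6, so M = (12.31, 7.845). ∠VMZ = 134.5° gives MZ at 78.00° from the x-axis; with |MZ| = 8.8, Z = (14.14, 16.45). ∠MZJ = 55.2° gives ZJ at -157.2° from the x-axis; with |ZJ| = 17.1, J = (-1.621, 9.826). ∠ZJL = 131.5° gives JL at -108.7° from the x-axis; with |JL| = 14.6, L = (-6.302, -4.004). ∠JLU = 113.0° gives LU at -41.70° from the x-axis; with |LU| = 18.1, U = (7.212, -16.04). ∠LUK = 40.2° gives UK at 98.10° from the x-axis; with |UK| = 12.3, K = (5.479, -3.867). Then |MK| = |K − M| = 13.56.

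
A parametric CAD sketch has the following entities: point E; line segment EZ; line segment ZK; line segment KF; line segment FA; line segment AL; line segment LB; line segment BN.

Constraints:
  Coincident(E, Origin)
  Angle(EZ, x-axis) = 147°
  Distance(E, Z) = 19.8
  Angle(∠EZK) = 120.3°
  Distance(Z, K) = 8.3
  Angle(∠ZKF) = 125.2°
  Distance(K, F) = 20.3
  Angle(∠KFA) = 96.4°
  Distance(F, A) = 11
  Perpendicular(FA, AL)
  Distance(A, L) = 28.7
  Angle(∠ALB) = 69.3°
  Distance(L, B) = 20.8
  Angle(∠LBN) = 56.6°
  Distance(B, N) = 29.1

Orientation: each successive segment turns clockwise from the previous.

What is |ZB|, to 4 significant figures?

13.14

E is at the origin; EZ runs at 147.0° with length 19.8, so Z = (-16.61, 10.78). ∠EZK = 120.3° gives ZK at 87.30° from the x-axis; with |ZK| = 8.3, K = (-16.21, 19.07). ∠ZKF = 125.2° gives KF at 32.50° from the x-axis; with |KF| = 20.3, F = (0.9062, 29.98). ∠KFA = 96.4° gives FA at -51.10° from the x-axis; with |FA| = 11.0, A = (7.814, 21.42). FA ⟂ AL, so AL runs at -141.1°; with |AL| = 28.7, L = (-14.52, 3.399). ∠ALB = 69.3° gives LB at 108.2° from the x-axis; with |LB| = 20.8, B = (-21.02, 23.16). Then |ZB| = |B − Z| = 13.14.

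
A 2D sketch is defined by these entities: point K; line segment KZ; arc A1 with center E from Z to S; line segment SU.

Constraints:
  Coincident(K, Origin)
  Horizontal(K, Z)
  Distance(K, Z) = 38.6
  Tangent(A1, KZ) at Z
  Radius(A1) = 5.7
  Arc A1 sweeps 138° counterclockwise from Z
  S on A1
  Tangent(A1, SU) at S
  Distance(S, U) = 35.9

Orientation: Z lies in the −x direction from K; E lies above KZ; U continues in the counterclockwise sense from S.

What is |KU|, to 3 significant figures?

70.2

K is at the origin; KZ is horizontal with |KZ| = 38.6 and Z on the −x side, so Z = (-38.6, 0.00). Since A1 is tangent to KZ there, EZ ⟂ KZ, so E = Z + (0, 5.7) = (-38.6, 5.70). On A1, Z sits at bearing -90° from E; a 138° counterclockwise sweep puts S at bearing 48°, so S = E + 5.7·(cos 48°, sin 48°) = (-34.8, 9.94). The tangent condition forces ES to be normal to SU, so SU runs along (−sin 48°, cos 48°); with |SU| = 35.9, U = (-61.5, 34.0). Then |KU| = |U − K| = 70.2.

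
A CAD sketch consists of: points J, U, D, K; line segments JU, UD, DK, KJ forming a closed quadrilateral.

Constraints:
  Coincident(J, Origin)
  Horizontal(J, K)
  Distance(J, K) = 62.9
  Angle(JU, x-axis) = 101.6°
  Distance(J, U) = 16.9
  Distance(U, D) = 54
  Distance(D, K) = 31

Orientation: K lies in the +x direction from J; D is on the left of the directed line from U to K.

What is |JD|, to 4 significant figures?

56.73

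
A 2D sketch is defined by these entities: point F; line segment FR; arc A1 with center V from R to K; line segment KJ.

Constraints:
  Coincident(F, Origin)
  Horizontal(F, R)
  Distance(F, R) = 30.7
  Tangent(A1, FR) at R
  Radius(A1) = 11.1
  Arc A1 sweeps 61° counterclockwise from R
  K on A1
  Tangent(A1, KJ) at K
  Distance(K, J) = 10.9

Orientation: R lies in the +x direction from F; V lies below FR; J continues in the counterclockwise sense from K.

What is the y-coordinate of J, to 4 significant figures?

-15.25

F is at the origin; F and R share the same y with |FR| = 30.7 and R on the +x side, so R = (30.70, 0.000). Tangency of A1 to FR means the radius VR is perpendicular to FR, so V = R + (0, -11.1) = (30.70, -11.10). On A1, R sits at bearing 90° from V; a 61° counterclockwise sweep puts K at bearing 151°, so K = V + 11.1·(cos 151°, sin 151°) = (20.99, -5.719). The tangent condition forces VK to be normal to KJ, so KJ runs along (−sin 151°, cos 151°); with |KJ| = 10.9, J = (15.71, -15.25). So J.y = -15.25.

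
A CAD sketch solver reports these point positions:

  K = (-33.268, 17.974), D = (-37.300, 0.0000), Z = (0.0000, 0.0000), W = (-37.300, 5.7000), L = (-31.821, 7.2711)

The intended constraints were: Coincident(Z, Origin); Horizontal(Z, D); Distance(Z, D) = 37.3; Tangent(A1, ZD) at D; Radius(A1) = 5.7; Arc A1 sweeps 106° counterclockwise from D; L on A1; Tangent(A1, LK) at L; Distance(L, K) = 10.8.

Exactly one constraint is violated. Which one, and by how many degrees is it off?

Tangent(A1, LK) at L — off by 8.30°.

Z = (0.00, 0.00) ✓; Z.y = 0.00, D.y = 0.00 ✓; |ZD| = 37.30 ✓; ∠(WD, DZ) = 90.00° ✓; |WD| = 5.700 ✓; bearing(W→L) − bearing(W→D) = 106.0° ✓; |WL| = 5.700 ✓; ∠(WL, LK) = 98.30° ✗; |LK| = 10.80 ✓.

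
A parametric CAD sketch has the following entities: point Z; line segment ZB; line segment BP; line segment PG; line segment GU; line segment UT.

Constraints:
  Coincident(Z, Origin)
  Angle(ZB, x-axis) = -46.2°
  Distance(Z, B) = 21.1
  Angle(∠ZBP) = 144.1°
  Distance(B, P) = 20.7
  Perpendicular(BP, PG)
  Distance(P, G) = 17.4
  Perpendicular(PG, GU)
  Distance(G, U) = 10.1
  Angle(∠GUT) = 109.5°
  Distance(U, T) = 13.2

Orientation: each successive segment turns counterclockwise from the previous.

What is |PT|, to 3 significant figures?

15.3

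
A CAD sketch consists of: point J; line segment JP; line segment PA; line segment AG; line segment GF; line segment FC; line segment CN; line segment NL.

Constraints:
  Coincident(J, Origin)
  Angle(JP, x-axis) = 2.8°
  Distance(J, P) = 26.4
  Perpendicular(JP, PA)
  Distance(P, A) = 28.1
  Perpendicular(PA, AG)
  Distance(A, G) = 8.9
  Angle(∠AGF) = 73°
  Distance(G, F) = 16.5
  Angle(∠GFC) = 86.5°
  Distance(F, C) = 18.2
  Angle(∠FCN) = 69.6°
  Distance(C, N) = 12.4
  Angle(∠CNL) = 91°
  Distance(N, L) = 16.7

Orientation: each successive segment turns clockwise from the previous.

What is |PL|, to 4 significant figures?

19.09

∠FCN = 69.6° gives CN at -128.1° from the x-axis; with |CN| = 12.4, N = (32.59, -26.51). ∠CNL = 91.0° gives NL at 142.9° from the x-axis; with |NL| = 16.7, L = (19.27, -16.43). Then |PL| = |L − P| = 19.09.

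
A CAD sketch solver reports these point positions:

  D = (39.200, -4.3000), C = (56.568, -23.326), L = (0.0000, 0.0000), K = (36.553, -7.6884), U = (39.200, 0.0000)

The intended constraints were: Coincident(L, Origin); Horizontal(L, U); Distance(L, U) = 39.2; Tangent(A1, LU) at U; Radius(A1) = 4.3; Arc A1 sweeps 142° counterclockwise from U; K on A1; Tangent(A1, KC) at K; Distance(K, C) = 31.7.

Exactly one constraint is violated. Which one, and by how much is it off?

Distance(K, C) = 31.7 — off by 6.30.

L = (0.00, 0.00) ✓; L.y = 0.00, U.y = 0.00 ✓; |LU| = 39.20 ✓; ∠(DU, UL) = 90.00° ✓; |DU| = 4.300 ✓; bearing(D→K) − bearing(D→U) = 142.0° ✓; |DK| = 4.300 ✓; ∠(DK, KC) = 90.00° ✓; |KC| = 25.40 ✗.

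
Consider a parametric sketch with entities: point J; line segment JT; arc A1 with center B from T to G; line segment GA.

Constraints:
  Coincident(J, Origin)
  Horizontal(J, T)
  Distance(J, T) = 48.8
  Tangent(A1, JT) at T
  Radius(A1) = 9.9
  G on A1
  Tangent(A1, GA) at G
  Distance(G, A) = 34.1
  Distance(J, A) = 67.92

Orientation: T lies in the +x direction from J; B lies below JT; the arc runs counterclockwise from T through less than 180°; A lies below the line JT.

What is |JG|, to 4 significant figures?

41.57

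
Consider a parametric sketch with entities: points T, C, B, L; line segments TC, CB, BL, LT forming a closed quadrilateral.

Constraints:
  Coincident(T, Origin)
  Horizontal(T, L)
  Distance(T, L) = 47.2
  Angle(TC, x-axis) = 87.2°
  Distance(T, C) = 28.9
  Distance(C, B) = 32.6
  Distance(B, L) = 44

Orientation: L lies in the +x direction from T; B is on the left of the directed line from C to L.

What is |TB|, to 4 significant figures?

51.89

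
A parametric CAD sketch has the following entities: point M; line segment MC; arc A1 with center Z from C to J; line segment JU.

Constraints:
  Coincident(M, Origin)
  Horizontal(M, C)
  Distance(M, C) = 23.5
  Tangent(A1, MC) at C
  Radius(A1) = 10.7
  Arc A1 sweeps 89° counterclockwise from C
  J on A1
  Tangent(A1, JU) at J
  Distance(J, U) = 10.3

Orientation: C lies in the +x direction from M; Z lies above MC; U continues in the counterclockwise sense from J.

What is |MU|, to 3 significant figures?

40.2

M is at the origin; M and C share the same y with |MC| = 23.5 and C on the +x side, so C = (23.5, 0.00). Since A1 is tangent to MC there, ZC ⟂ MC, so Z = C + (0, 10.7) = (23.5, 10.7). On A1, C sits at bearing -90° from Z; an 89° counterclockwise sweep puts J at bearing -1°, so J = Z + 10.7·(cos -1°, sin -1°) = (34.2, 10.5). A1 meets JU tangentially, so ZJ is at right angles to JU, so JU runs along (−sin -1°, cos -1°); with |JU| = 10.3, U = (34.4, 20.8). Then |MU| = |U − M| = 40.2.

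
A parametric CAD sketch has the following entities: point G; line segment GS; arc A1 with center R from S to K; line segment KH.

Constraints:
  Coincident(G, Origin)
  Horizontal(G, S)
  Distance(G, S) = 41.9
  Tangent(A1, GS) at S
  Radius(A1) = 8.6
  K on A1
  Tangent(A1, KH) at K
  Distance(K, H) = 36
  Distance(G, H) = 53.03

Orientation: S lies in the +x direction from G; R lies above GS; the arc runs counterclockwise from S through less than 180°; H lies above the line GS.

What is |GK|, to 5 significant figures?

50.920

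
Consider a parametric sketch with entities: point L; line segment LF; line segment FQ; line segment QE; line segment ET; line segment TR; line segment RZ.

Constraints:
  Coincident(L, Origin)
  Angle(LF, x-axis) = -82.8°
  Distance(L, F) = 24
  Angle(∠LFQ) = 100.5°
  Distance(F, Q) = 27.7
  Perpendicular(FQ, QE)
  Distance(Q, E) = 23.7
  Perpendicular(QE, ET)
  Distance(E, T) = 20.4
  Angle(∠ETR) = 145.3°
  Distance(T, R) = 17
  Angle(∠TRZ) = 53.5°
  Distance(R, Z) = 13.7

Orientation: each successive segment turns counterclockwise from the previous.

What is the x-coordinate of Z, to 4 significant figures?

9.843

∠ETR = 145.3° gives TR at -148.6° from the x-axis; with |TR| = 17.0, R = (-2.850, -9.427). ∠TRZ = 53.5° gives RZ at -22.10° from the x-axis; with |RZ| = 13.7, Z = (9.843, -14.58). So Z.x = 9.843.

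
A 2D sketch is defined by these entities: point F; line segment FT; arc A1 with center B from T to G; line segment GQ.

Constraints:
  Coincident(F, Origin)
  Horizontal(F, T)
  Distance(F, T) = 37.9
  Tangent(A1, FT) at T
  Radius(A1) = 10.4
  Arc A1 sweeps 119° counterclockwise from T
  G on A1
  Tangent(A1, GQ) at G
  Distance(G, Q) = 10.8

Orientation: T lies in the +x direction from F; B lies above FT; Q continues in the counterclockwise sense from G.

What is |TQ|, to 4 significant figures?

25.19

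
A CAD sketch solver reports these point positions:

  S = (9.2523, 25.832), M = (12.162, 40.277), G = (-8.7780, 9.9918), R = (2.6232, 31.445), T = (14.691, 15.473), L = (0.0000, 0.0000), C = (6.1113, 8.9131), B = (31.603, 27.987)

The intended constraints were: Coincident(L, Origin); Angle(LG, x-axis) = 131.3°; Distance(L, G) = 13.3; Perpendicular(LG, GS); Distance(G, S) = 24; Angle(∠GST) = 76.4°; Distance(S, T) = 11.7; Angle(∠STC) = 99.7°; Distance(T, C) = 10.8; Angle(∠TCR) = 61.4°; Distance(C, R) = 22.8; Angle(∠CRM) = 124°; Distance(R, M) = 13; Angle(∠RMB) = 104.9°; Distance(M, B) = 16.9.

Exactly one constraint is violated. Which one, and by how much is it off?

Distance(M, B) = 16.9 — off by 6.10.

L = (0.00, 0.00) ✓; LG at 131.3° ✓; |LG| = 13.30 ✓; ∠(LG, GS) = 90.00° ✓; |GS| = 24.00 ✓; ∠GST = 76.40° ✓; |ST| = 11.70 ✓; ∠STC = 99.70° ✓; |TC| = 10.80 ✓; ∠TCR = 61.40° ✓; |CR| = 22.80 ✓; ∠CRM = 124.0° ✓; |RM| = 13.00 ✓; ∠RMB = 104.9° ✓; |MB| = 23.00 ✗.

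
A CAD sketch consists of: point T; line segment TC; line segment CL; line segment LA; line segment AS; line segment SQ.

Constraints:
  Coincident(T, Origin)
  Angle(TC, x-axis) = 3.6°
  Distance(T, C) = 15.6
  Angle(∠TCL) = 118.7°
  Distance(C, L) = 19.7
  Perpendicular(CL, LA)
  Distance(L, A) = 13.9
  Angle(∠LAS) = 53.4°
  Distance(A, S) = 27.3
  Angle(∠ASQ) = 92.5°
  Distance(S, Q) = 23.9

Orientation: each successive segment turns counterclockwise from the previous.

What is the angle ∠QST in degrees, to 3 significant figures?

164°

T is at the origin; TC runs at 3.6° with length 15.6, so C = (15.6, 0.980). ∠TCL = 118.7° gives CL at 64.9° from the x-axis; with |CL| = 19.7, L = (23.9, 18.8). CL ⟂ LA, so LA runs at 155°; with |LA| = 13.9, A = (11.3, 24.7). ∠LAS = 53.4° gives AS at -78.5° from the x-axis; with |AS| = 27.3, S = (16.8, -2.04). ∠ASQ = 92.5° gives SQ at 9.00° from the x-axis; with |SQ| = 23.9, Q = (40.4, 1.70). Then cos ∠QST = SQ·ST / (|SQ||ST|), giving 164°.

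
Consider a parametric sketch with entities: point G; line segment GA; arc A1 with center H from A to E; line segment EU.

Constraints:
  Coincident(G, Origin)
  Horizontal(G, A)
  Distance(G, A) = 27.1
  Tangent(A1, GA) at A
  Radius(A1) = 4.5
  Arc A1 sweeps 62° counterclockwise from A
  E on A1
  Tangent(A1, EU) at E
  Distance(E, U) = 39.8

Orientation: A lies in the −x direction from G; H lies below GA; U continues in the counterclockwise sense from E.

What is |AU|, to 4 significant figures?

43.84

On A1, A sits at bearing 90° from H; a 62° counterclockwise sweep puts E at bearing 152°, so E = H + 4.5·(cos 152°, sin 152°) = (-31.07, -2.387). A1 meets EU tangentially, so HE is at right angles to EU, so EU runs along (−sin 152°, cos 152°); with |EU| = 39.8, U = (-49.76, -37.53). Then |AU| = |U − A| = 43.84.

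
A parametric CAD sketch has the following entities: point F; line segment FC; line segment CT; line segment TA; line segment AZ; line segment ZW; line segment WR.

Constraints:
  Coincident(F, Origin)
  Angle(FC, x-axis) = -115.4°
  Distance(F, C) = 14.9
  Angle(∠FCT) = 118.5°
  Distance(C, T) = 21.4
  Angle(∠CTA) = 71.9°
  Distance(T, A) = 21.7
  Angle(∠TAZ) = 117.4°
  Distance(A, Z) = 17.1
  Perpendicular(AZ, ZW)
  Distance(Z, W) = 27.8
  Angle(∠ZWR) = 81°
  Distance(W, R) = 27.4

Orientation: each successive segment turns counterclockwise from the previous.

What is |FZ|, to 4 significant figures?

11.40

F is at the origin; FC runs at -115.4° with length 14.9, so C = (-6.391, -13.46). ∠FCT = 118.5° gives CT at -53.90° from the x-axis; with |CT| = 21.4, T = (6.218, -30.75). ∠CTA = 71.9° gives TA at 54.20° from the x-axis; with |TA| = 21.7, A = (18.91, -13.15). ∠TAZ = 117.4° gives AZ at 116.8° from the x-axis; with |AZ| = 17.1, Z = (11.20, 2.113). Then |FZ| = |Z − F| = 11.40.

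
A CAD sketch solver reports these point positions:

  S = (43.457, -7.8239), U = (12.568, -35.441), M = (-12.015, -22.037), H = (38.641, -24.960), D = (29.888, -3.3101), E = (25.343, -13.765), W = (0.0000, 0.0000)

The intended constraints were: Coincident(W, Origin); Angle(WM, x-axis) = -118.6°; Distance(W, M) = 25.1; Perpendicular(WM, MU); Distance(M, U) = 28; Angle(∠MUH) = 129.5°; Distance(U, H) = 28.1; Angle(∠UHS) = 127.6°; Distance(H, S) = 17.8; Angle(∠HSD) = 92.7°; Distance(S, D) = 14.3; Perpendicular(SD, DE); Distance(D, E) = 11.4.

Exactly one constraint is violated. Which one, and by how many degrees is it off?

Perpendicular(SD, DE) — off by 5.10°.

W = (0.00, 0.00) ✓; WM at -118.6° ✓; |WM| = 25.10 ✓; ∠(WM, MU) = 90.00° ✓; |MU| = 28.00 ✓; ∠MUH = 129.5° ✓; |UH| = 28.10 ✓; ∠UHS = 127.6° ✓; |HS| = 17.80 ✓; ∠HSD = 92.70° ✓; |SD| = 14.30 ✓; ∠(SD, DE) = 84.90° ✗; |DE| = 11.40 ✓.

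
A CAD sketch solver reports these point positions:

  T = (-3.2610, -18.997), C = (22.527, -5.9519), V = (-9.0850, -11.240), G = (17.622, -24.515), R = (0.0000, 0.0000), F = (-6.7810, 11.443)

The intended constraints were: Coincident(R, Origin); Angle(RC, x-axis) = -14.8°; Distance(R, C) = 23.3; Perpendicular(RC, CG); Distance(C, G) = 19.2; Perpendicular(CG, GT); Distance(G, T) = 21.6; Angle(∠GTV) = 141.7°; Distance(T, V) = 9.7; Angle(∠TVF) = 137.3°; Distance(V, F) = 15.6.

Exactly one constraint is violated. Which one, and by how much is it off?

Distance(V, F) = 15.6 — off by 7.20.

R = (0.00, 0.00) ✓; RC at -14.80° ✓; |RC| = 23.30 ✓; ∠(RC, CG) = 90.00° ✓; |CG| = 19.20 ✓; ∠(CG, GT) = 90.00° ✓; |GT| = 21.60 ✓; ∠GTV = 141.7° ✓; |TV| = 9.700 ✓; ∠TVF = 137.3° ✓; |VF| = 22.80 ✗.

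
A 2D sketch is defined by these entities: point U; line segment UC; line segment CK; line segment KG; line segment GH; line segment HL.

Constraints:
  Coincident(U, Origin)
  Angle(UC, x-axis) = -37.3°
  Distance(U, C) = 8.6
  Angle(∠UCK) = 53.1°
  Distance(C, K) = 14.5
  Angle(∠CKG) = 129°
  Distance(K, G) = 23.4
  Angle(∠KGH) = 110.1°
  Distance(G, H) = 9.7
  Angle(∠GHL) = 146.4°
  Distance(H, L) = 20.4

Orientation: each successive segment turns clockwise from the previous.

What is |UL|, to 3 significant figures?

28.4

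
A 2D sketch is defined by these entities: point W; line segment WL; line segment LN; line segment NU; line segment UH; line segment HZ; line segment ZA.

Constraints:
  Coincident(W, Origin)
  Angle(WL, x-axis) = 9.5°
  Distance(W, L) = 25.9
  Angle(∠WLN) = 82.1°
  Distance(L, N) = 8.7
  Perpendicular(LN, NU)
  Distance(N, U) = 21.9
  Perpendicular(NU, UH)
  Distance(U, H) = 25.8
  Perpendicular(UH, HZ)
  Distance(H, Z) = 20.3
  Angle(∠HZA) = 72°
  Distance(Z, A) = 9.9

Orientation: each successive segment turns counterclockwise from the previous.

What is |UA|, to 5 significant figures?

23.784

W is at the origin; WL runs at 9.5° with length 25.9, so L = (25.545, 4.2747). ∠WLN = 82.1° gives LN at 107.40° from the x-axis; with |LN| = 8.7, N = (22.943, 12.577). LN is perpendicular to NU, so NU runs at -162.60°; with |NU| = 21.9, U = (2.0453, 6.0276). NU is perpendicular to UH, so UH runs at -72.600°; with |UH| = 25.8, H = (9.7605, -18.592). UH is perpendicular to HZ, so HZ runs at 17.400°; with |HZ| = 20.3, Z = (29.132, -12.521). ∠HZA = 72.0° gives ZA at 125.40° from the x-axis; with |ZA| = 9.9, A = (23.397, -4.4515). Then |UA| = |A − U| = 23.784.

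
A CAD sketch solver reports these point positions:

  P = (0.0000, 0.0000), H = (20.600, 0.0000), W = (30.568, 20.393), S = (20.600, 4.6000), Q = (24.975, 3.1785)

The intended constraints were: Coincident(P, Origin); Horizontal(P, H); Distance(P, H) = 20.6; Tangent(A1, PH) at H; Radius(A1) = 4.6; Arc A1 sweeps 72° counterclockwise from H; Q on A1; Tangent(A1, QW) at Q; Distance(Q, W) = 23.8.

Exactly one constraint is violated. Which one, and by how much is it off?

Distance(Q, W) = 23.8 — off by 5.70.

P = (0.00, 0.00) ✓; P.y = 0.00, H.y = 0.00 ✓; |PH| = 20.60 ✓; ∠(SH, HP) = 90.00° ✓; |SH| = 4.600 ✓; bearing(S→Q) − bearing(S→H) = 72.00° ✓; |SQ| = 4.600 ✓; ∠(SQ, QW) = 90.00° ✓; |QW| = 18.10 ✗.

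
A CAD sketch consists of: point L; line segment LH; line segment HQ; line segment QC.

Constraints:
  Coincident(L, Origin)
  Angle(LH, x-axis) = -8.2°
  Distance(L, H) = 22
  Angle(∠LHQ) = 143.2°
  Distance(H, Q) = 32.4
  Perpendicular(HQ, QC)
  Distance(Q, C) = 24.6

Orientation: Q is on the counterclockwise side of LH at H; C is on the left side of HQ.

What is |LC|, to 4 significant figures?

51.30

∠LHQ = 143.2°, so HQ runs at -8.2° + (180° − 143.2°) = 28.60° from the x-axis; with |HQ| = 32.4, Q = H + 32.4·(cos 28.60°, sin 28.60°) = (50.22, 12.37). HQ ⟂ QC; with |QC| = 24.6 on the left of HQ, C = Q + 24.6·(-0.4787, 0.8780) = (38.45, 33.97). Then |LC| = |C − L| = 51.30.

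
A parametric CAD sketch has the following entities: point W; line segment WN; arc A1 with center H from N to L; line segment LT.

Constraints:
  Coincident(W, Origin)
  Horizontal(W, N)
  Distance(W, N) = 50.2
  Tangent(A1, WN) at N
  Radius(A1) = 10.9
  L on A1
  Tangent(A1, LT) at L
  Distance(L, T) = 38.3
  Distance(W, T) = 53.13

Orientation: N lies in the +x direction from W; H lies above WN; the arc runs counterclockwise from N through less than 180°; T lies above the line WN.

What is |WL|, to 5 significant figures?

60.535

W is at the origin; WN is horizontal with |WN| = 50.2 and N on the +x side, so N = (50.200, 0.0000). Since A1 is tangent to WN there, HN ⟂ WN, so H = N + (0, 10.9) = (50.200, 10.900). Since HL ⟂ LT (tangency), |HT| = √(10.9² + 38.3²) = 39.821 regardless of where L sits on A1. So T lies on both circle(W, 53.13) and circle(H, 39.821); the above-WN intersection is T = (28.929, 44.564). L is the foot of the tangent from T: L = (57.469, 19.022).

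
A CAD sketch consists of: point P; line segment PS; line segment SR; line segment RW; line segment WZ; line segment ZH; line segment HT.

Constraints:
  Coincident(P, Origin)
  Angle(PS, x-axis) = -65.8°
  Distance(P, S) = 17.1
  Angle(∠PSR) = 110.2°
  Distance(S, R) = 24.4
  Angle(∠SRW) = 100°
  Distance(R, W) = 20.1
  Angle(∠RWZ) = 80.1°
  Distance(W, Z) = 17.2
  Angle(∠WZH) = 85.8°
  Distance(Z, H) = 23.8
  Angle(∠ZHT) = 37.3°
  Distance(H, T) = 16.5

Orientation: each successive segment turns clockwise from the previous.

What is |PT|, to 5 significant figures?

28.016

P is at the origin; PS runs at -65.8° with length 17.1, so S = (7.0097, -15.597). ∠PSR = 110.2° gives SR at -135.60° from the x-axis; with |SR| = 24.4, R = (-10.423, -32.669). ∠SRW = 100.0° gives RW at 144.40° from the x-axis; with |RW| = 20.1, W = (-26.767, -20.968). ∠RWZ = 80.1° gives WZ at 44.500° from the x-axis; with |WZ| = 17.2, Z = (-14.499, -8.9127). ∠WZH = 85.8° gives ZH at -49.700° from the x-axis; with |ZH| = 23.8, H = (0.89473, -27.064). ∠ZHT = 37.3° gives HT at 167.60° from the x-axis; with |HT| = 16.5, T = (-15.220, -23.521). Then |PT| = |T − P| = 28.016.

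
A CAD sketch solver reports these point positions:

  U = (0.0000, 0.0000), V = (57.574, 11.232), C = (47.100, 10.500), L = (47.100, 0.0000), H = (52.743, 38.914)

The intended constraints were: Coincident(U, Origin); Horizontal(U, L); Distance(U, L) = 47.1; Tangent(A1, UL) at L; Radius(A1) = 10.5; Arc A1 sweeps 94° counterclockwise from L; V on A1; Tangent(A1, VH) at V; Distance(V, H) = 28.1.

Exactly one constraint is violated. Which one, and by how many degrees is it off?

Tangent(A1, VH) at V — off by 5.90°.

U = (0.00, 0.00) ✓; U.y = 0.00, L.y = 0.00 ✓; |UL| = 47.10 ✓; ∠(CL, LU) = 90.00° ✓; |CL| = 10.50 ✓; bearing(C→V) − bearing(C→L) = 94.00° ✓; |CV| = 10.50 ✓; ∠(CV, VH) = 84.10° ✗; |VH| = 28.10 ✓.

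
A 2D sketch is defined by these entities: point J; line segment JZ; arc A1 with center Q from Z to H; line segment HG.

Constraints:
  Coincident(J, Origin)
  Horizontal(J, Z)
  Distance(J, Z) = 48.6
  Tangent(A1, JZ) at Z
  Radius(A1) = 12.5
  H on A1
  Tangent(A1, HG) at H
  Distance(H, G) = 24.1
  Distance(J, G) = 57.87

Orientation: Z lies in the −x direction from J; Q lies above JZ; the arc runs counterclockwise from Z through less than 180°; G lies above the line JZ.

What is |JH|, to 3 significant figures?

39.8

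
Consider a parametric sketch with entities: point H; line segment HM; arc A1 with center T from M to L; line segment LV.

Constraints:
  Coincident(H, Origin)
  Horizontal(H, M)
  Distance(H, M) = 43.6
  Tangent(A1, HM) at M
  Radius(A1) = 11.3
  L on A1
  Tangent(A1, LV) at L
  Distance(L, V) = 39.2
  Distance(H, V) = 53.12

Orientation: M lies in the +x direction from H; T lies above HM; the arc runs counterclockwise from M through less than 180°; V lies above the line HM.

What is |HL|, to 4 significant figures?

55.13

Checks: |TL| = 11.30 ✓; ∠(TL, LV) = 90.00° ✓; |LV| = 39.20 ✓; |HV| = 53.12 ✓.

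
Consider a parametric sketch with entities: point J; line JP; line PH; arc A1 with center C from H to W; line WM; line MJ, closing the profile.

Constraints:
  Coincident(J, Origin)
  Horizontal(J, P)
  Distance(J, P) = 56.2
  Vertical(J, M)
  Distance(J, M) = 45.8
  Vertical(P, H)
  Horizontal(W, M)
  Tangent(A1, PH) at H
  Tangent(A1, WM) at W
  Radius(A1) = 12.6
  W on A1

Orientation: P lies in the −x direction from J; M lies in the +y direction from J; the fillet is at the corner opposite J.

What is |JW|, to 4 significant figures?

63.23

J is at the origin; J and P share the same y with |JP| = 56.2 and P on the −x side, so P = (-56.20, 0.000). J and M share the same x with |JM| = 45.8 and M on the +y side, so M = (0.000, 45.80). The virtual corner opposite J is at (-56.20, 45.80). Since A1 is tangent to PH there, CH ⟂ PH and A1 meets WM tangentially, so CW is at right angles to WM, with radius 12.6, so the center C sits 12.6 in from both sides at C = (-43.60, 33.20). That places the tangent points at H = (-56.20, 33.20) on PH and W = (-43.60, 45.80) on WM. Then |JW| = |W − J| = 63.23.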